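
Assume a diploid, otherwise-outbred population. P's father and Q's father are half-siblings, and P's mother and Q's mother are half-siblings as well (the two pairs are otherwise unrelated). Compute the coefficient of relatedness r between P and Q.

0.125

Independent pedigree routes through distinct common ancestors add.
P and Q are related in two ways: half first cousins through their fathers (r = 1/16) and half first cousins through their mothers (r = 1/16).
r = 1/16 + 1/16 = 1/8 = 0.125.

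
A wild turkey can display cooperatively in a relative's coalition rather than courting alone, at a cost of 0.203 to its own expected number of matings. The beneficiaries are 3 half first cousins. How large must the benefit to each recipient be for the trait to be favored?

1.0827

r to a half first cousin = 1/16 (half first cousins share one grandparent — one path of length 4: r = (1/2)^4 = 1/16).
Hamilton's rule with n recipients of equal r: n·r·B > C, so B > C/(n·r) = 0.203/(3·0.0625) = 1.0827.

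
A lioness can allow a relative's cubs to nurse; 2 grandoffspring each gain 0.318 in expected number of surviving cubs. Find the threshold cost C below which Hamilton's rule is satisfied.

0.159

r to a grandoffspring = 0.25 (two parent–offspring links: r = (1/2)^2 = 1/4).
Hamilton's rule: n·r·B > C, so the trait is favored while C < n·r·B = 2·0.25·0.318 = 0.159.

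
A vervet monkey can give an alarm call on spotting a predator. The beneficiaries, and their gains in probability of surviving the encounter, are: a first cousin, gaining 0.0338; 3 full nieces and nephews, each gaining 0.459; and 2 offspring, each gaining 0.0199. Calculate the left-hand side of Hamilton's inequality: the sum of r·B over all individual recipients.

r to a first cousin = 1/8 (first cousins share one grandparent pair — two paths of length 4: r = 2·(1/2)^4 = 1/8).
r to a full niece or nephew = 1/4 (full aunt/uncle↔niece/nephew: two paths of length 3 through the shared grandparent pair: r = 2·(1/2)^3 = 1/4).
r to an offspring = 0.5 (one parent–offspring link: r = (1/2)^1 = 1/2).
Summing one r·B term per recipient: 1·0.125·0.0338 + 3·0.25·0.459 + 2·0.5·0.0199 = 0.368375.

0.368375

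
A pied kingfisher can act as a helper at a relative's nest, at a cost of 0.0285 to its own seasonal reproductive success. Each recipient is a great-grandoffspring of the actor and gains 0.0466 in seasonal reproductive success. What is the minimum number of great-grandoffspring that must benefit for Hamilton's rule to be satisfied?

5

r to a great-grandoffspring = 0.125 (three parent–offspring links: r = (1/2)^3 = 1/8).
Hamilton's rule: n·r·B > C  ⇒  n > C/(r·B) = 0.0285/(0.125·0.0466) = 4.893.
The smallest integer exceeding 4.893 is 5.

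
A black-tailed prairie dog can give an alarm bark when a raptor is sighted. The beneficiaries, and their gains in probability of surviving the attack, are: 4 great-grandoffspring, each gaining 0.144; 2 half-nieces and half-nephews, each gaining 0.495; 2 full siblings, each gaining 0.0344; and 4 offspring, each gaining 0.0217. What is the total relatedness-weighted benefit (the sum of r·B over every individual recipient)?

r to a great-grandoffspring = 0.125 (three parent–offspring links: r = (1/2)^3 = 1/8).
r to a half-niece or half-nephew = 0.125 (half-aunt/uncle↔niece/nephew: one path of length 3: r = (1/2)^3 = 1/8).
r to a full sibling = 0.5 (full sibs share both parents — two paths of length 2: r = 2·(1/2)^2 = 1/2).
r to an offspring = 1/2 (one parent–offspring link: r = (1/2)^1 = 1/2).
Summing one r·B term per recipient: 4·0.125·0.144 + 2·0.125·0.495 + 2·0.5·0.0344 + 4·0.5·0.0217 = 0.27355.

0.27355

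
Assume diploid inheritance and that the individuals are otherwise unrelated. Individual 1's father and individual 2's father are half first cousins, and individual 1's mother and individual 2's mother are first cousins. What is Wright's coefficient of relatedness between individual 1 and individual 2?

Wright's path rule: contributions from independent ancestry routes add.
Individual 1 and individual 2 are related in two ways: half second cousins through their fathers (r = 1/64) and second cousins through their mothers (r = 1/32).
r = 1/64 + 1/32 = 3/64 = 0.046875.

0.046875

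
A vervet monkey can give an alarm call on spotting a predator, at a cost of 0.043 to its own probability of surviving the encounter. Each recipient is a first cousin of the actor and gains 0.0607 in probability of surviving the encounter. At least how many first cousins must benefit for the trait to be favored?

6

r to a first cousin = 0.125 (first cousins share one grandparent pair — two paths of length 4: r = 2·(1/2)^4 = 1/8).
Hamilton's rule: n·r·B > C  ⇒  n > C/(r·B) = 0.043/(0.125·0.0607) = 5.667.
The smallest integer exceeding 5.667 is 6.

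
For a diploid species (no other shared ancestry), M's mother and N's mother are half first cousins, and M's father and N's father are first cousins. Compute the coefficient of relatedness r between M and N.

Relatedness sums over independent paths through distinct common ancestors.
M and N are related in two ways: half second cousins through their mothers (r = 1/64) and second cousins through their fathers (r = 1/32).
r = 1/64 + 1/32 = 3/64 = 0.046875.

0.046875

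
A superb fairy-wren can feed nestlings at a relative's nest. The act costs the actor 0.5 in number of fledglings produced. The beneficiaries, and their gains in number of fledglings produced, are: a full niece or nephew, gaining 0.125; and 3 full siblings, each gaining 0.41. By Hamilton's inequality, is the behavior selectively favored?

Yes

Hamilton's rule: the trait is favored when the sum of r·B over every recipient exceeds the actor's cost C.
r to a full niece or nephew = 0.25 (full aunt/uncle↔niece/nephew: two paths of length 3 through the shared grandparent pair: r = 2·(1/2)^3 = 1/4).
r to a full sibling = 1/2 (full sibs share both parents — two paths of length 2: r = 2·(1/2)^2 = 1/2).
Summing one r·B term per recipient: 1·0.25·0.125 + 3·0.5·0.41 = 0.64625.
0.64625 > 0.5: the indirect benefit exceeds the cost.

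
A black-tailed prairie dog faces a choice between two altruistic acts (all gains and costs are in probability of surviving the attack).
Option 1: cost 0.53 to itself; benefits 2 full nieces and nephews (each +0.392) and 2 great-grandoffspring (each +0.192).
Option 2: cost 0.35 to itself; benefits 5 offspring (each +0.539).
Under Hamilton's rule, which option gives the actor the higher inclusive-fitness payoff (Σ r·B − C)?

Option 1: r to a full niece or nephew = 0.25.
Option 1: r to a great-grandoffspring = 0.125.
Option 1: Σ r·B − C = (2·0.25·0.392 + 2·0.125·0.192) − 0.53 = -0.286.
Option 2: r to an offspring = 0.5.
Option 2: Σ r·B − C = (5·0.5·0.539) − 0.35 = 0.9975.
Option 2 has the higher net inclusive-fitness payoff.

Option 2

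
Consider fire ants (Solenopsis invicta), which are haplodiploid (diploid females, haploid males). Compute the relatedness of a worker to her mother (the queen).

0.5

One meiotic link between diploid queen and diploid daughter: r = 1/2.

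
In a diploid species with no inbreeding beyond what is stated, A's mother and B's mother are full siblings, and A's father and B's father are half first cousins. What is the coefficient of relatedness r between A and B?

0.140625

Wright's path rule: contributions from independent ancestry routes add.
A and B are related in two ways: first cousins through their mothers (r = 1/8) and half second cousins through their fathers (r = 1/64).
r = 1/8 + 1/64 = 9/64 = 0.140625.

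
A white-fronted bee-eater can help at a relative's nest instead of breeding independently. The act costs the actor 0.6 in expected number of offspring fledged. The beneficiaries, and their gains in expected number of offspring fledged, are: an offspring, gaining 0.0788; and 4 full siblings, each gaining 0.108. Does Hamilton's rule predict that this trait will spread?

No

Hamilton's rule: the trait is favored when the sum of r·B over every recipient exceeds the actor's cost C.
r to an offspring = 0.5 (one parent–offspring link: r = (1/2)^1 = 1/2).
r to a full sibling = 1/2 (full sibs share both parents — two paths of length 2: r = 2·(1/2)^2 = 1/2).
Summing one r·B term per recipient: 1·0.5·0.0788 + 4·0.5·0.108 = 0.2554.
0.2554 < 0.6: the indirect benefit is less than the cost.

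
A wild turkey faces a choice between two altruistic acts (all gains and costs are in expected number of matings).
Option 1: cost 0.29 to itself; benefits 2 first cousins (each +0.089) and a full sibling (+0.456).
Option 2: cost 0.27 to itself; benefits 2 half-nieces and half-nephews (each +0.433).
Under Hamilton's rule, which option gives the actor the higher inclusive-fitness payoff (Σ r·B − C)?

Option 1: r to a first cousin = 0.125.
Option 1: r to a full sibling = 0.5.
Option 1: Σ r·B − C = (2·0.125·0.089 + 1·0.5·0.456) − 0.29 = -0.03975.
Option 2: r to a half-niece or half-nephew = 0.125.
Option 2: Σ r·B − C = (2·0.125·0.433) − 0.27 = -0.16175.
Option 1 has the higher net inclusive-fitness payoff.

Option 1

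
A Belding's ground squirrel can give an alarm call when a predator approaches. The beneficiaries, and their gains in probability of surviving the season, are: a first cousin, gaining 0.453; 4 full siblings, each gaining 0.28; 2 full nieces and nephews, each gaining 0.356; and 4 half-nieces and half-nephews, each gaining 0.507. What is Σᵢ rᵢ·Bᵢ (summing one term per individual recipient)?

1.048125

r to a first cousin = 1/8 (first cousins share one grandparent pair — two paths of length 4: r = 2·(1/2)^4 = 1/8).
r to a full sibling = 1/2 (full sibs share both parents — two paths of length 2: r = 2·(1/2)^2 = 1/2).
r to a full niece or nephew = 1/4 (full aunt/uncle↔niece/nephew: two paths of length 3 through the shared grandparent pair: r = 2·(1/2)^3 = 1/4).
r to a half-niece or half-nephew = 1/8 (half-aunt/uncle↔niece/nephew: one path of length 3: r = (1/2)^3 = 1/8).
Summing one r·B term per recipient: 1·0.125·0.453 + 4·0.5·0.28 + 2·0.25·0.356 + 4·0.125·0.507 = 1.048125.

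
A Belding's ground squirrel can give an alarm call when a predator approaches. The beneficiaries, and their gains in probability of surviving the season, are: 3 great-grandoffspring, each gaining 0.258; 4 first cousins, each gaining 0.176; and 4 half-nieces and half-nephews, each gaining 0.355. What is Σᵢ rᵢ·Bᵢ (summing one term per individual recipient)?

r to a great-grandoffspring = 0.125 (three parent–offspring links: r = (1/2)^3 = 1/8).
r to a first cousin = 1/8 (first cousins share one grandparent pair — two paths of length 4: r = 2·(1/2)^4 = 1/8).
r to a half-niece or half-nephew = 1/8 (half-aunt/uncle↔niece/nephew: one path of length 3: r = (1/2)^3 = 1/8).
Summing one r·B term per recipient: 3·0.125·0.258 + 4·0.125·0.176 + 4·0.125·0.355 = 0.36225.

0.36225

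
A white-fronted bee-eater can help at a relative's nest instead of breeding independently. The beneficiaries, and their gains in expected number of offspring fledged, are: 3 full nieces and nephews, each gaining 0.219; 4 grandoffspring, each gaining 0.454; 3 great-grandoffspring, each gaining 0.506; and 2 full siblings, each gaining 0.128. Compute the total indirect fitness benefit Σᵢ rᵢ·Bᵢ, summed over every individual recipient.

r to a full niece or nephew = 1/4 (full aunt/uncle↔niece/nephew: two paths of length 3 through the shared grandparent pair: r = 2·(1/2)^3 = 1/4).
r to a grandoffspring = 1/4 (two parent–offspring links: r = (1/2)^2 = 1/4).
r to a great-grandoffspring = 0.125 (three parent–offspring links: r = (1/2)^3 = 1/8).
r to a full sibling = 0.5 (full sibs share both parents — two paths of length 2: r = 2·(1/2)^2 = 1/2).
Summing one r·B term per recipient: 3·0.25·0.219 + 4·0.25·0.454 + 3·0.125·0.506 + 2·0.5·0.128 = 0.936.

0.936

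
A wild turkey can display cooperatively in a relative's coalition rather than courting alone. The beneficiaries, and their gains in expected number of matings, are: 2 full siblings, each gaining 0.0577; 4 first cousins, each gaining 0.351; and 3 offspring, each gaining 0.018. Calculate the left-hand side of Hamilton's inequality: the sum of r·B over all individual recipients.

0.2602

r to a full sibling = 0.5 (full sibs share both parents — two paths of length 2: r = 2·(1/2)^2 = 1/2).
r to a first cousin = 0.125 (first cousins share one grandparent pair — two paths of length 4: r = 2·(1/2)^4 = 1/8).
r to an offspring = 1/2 (one parent–offspring link: r = (1/2)^1 = 1/2).
Summing one r·B term per recipient: 2·0.5·0.0577 + 4·0.125·0.351 + 3·0.5·0.018 = 0.2602.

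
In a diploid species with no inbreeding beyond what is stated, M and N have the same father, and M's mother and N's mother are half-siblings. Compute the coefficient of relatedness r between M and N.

0.3125

Relatedness sums over independent paths through distinct common ancestors.
M and N are related in two ways: half-sibs through their shared father (r = 1/4) and half first cousins through their mothers (r = 1/16).
r = 1/4 + 1/16 = 0.3125.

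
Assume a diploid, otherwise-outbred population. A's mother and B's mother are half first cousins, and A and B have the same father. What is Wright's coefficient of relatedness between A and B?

0.265625

Relatedness sums over independent paths through distinct common ancestors.
A and B are related in two ways: half second cousins through their mothers (r = 1/64) and half-sibs through their shared father (r = 1/4).
r = 1/64 + 1/4 = 17/64 = 0.265625.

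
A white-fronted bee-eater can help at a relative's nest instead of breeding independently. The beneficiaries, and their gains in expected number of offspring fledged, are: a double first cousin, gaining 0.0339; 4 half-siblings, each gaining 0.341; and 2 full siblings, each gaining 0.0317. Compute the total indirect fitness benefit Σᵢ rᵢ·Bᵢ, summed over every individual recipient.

r to a double first cousin = 1/4 (double first cousins share both grandparent pairs — four paths of length 4: r = 4·(1/2)^4 = 1/4).
r to a half-sibling = 0.25 (half-sibs share one parent — one path of length 2: r = (1/2)^2 = 1/4).
r to a full sibling = 1/2 (full sibs share both parents — two paths of length 2: r = 2·(1/2)^2 = 1/2).
Summing one r·B term per recipient: 1·0.25·0.0339 + 4·0.25·0.341 + 2·0.5·0.0317 = 0.381175.

0.381175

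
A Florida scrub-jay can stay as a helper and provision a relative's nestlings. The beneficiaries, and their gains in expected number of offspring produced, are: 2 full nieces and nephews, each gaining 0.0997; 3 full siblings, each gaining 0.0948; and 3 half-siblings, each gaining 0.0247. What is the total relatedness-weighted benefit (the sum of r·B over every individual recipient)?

0.210575

r to a full niece or nephew = 0.25 (full aunt/uncle↔niece/nephew: two paths of length 3 through the shared grandparent pair: r = 2·(1/2)^3 = 1/4).
r to a full sibling = 1/2 (full sibs share both parents — two paths of length 2: r = 2·(1/2)^2 = 1/2).
r to a half-sibling = 0.25 (half-sibs share one parent — one path of length 2: r = (1/2)^2 = 1/4).
Summing one r·B term per recipient: 2·0.25·0.0997 + 3·0.5·0.0948 + 3·0.25·0.0247 = 0.210575.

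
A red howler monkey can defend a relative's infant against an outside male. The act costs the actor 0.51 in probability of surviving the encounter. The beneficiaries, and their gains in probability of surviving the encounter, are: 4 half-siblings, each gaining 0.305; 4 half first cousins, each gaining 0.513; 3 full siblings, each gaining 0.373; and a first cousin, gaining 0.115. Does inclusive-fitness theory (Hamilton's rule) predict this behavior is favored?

Hamilton's rule: the trait is favored when the sum of r·B over every recipient exceeds the actor's cost C.
r to a half-sibling = 1/4 (half-sibs share one parent — one path of length 2: r = (1/2)^2 = 1/4).
r to a half first cousin = 1/16 (half first cousins share one grandparent — one path of length 4: r = (1/2)^4 = 1/16).
r to a full sibling = 0.5 (full sibs share both parents — two paths of length 2: r = 2·(1/2)^2 = 1/2).
r to a first cousin = 0.125 (first cousins share one grandparent pair — two paths of length 4: r = 2·(1/2)^4 = 1/8).
Summing one r·B term per recipient: 4·0.25·0.305 + 4·0.0625·0.513 + 3·0.5·0.373 + 1·0.125·0.115 = 1.007125.
1.007125 > 0.51: the indirect benefit exceeds the cost.

Yes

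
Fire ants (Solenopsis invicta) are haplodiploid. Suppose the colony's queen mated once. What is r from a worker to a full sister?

Haplodiploid full sisters inherit their father's entire haploid genome identically (contributing 1/2) and on average half of their mother's contribution (1/2 · 1/2 = 1/4); r = 1/2 + 1/4 = 3/4.

0.75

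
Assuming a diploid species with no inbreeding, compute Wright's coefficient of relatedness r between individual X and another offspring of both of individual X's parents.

0.5

Each parent–offspring link contributes a factor of 1/2, and independent paths through distinct common ancestors add.
Full sibs share both parents — two paths of length 2: r = 2·(1/2)^2 = 1/2.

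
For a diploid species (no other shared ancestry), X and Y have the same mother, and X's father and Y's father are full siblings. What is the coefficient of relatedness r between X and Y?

0.375

Relatedness sums over independent paths through distinct common ancestors.
X and Y are related in two ways: half-sibs through their shared mother (r = 1/4) and first cousins through their fathers (r = 1/8).
r = 1/4 + 1/8 = 3/8 = 0.375.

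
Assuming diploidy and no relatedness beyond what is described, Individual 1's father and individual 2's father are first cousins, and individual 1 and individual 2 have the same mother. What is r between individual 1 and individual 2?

0.28125

Relatedness sums over independent paths through distinct common ancestors.
Individual 1 and individual 2 are related in two ways: second cousins through their fathers (r = 1/32) and half-sibs through their shared mother (r = 1/4).
r = 1/32 + 1/4 = 9/32 = 0.28125.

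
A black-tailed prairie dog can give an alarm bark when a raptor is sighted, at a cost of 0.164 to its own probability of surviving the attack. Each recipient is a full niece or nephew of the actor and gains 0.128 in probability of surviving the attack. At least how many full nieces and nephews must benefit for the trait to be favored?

6

r to a full niece or nephew = 1/4 (full aunt/uncle↔niece/nephew: two paths of length 3 through the shared grandparent pair: r = 2·(1/2)^3 = 1/4).
Hamilton's rule: n·r·B > C  ⇒  n > C/(r·B) = 0.164/(0.25·0.128) = 5.125.
The smallest integer exceeding 5.125 is 6.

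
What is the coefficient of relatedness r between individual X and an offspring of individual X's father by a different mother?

Each parent–offspring link contributes a factor of 1/2, and independent paths through distinct common ancestors add.
Half-sibs share one parent — one path of length 2: r = (1/2)^2 = 1/4.

0.25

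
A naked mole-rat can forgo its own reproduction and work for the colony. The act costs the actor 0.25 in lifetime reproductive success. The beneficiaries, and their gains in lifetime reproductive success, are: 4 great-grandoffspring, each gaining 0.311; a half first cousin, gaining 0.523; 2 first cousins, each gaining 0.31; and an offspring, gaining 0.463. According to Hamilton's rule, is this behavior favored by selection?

Yes

Hamilton's rule: the trait is favored when the sum of r·B over every recipient exceeds the actor's cost C.
r to a great-grandoffspring = 0.125 (three parent–offspring links: r = (1/2)^3 = 1/8).
r to a half first cousin = 1/16 (half first cousins share one grandparent — one path of length 4: r = (1/2)^4 = 1/16).
r to a first cousin = 1/8 (first cousins share one grandparent pair — two paths of length 4: r = 2·(1/2)^4 = 1/8).
r to an offspring = 1/2 (one parent–offspring link: r = (1/2)^1 = 1/2).
Summing one r·B term per recipient: 4·0.125·0.311 + 1·0.0625·0.523 + 2·0.125·0.31 + 1·0.5·0.463 = 0.4971875.
0.4971875 > 0.25: the indirect benefit exceeds the cost.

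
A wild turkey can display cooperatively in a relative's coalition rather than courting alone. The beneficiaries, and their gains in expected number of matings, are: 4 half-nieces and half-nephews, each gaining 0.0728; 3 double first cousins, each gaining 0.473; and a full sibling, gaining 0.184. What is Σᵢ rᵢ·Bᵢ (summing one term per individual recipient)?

r to a half-niece or half-nephew = 1/8 (half-aunt/uncle↔niece/nephew: one path of length 3: r = (1/2)^3 = 1/8).
r to a double first cousin = 0.25 (double first cousins share both grandparent pairs — four paths of length 4: r = 4·(1/2)^4 = 1/4).
r to a full sibling = 1/2 (full sibs share both parents — two paths of length 2: r = 2·(1/2)^2 = 1/2).
Summing one r·B term per recipient: 4·0.125·0.0728 + 3·0.25·0.473 + 1·0.5·0.184 = 0.48315.

0.48315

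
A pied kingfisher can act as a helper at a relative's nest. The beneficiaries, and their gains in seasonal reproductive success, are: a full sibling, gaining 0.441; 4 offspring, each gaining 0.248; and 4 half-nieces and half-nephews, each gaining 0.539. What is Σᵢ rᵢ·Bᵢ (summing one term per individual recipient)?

0.986

r to a full sibling = 0.5 (full sibs share both parents — two paths of length 2: r = 2·(1/2)^2 = 1/2).
r to an offspring = 0.5 (one parent–offspring link: r = (1/2)^1 = 1/2).
r to a half-niece or half-nephew = 1/8 (half-aunt/uncle↔niece/nephew: one path of length 3: r = (1/2)^3 = 1/8).
Summing one r·B term per recipient: 1·0.5·0.441 + 4·0.5·0.248 + 4·0.125·0.539 = 0.986.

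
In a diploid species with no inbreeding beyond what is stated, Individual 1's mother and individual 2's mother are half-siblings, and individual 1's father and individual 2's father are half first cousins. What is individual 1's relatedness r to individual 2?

0.078125

With two independent routes of shared ancestry, r is the sum of the two contributions.
Individual 1 and individual 2 are related in two ways: half first cousins through their mothers (r = 1/16) and half second cousins through their fathers (r = 1/64).
r = 1/16 + 1/64 = 0.078125.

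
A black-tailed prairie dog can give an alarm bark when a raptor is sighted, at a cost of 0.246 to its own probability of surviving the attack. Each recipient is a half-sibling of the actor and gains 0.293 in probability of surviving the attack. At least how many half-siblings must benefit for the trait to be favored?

r to a half-sibling = 1/4 (half-sibs share one parent — one path of length 2: r = (1/2)^2 = 1/4).
Hamilton's rule: n·r·B > C  ⇒  n > C/(r·B) = 0.246/(0.25·0.293) = 3.358.
The smallest integer exceeding 3.358 is 4.

4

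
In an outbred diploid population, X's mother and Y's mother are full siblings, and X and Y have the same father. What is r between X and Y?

Wright's path rule: contributions from independent ancestry routes add.
X and Y are related in two ways: first cousins through their mothers (r = 1/8) and half-sibs through their shared father (r = 1/4).
r = 1/8 + 1/4 = 0.375.

0.375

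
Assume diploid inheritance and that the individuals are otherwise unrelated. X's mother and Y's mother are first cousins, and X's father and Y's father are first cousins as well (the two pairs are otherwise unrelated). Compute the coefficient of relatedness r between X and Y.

0.0625

Relatedness sums over independent paths through distinct common ancestors.
X and Y are related in two ways: second cousins through their mothers (r = 1/32) and second cousins through their fathers (r = 1/32).
r = 1/32 + 1/32 = 1/16 = 0.0625.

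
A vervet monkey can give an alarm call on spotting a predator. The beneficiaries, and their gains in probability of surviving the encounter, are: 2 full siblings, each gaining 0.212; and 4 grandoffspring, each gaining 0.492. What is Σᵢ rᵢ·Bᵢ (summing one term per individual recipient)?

0.704

r to a full sibling = 0.5 (full sibs share both parents — two paths of length 2: r = 2·(1/2)^2 = 1/2).
r to a grandoffspring = 0.25 (two parent–offspring links: r = (1/2)^2 = 1/4).
Summing one r·B term per recipient: 2·0.5·0.212 + 4·0.25·0.492 = 0.704.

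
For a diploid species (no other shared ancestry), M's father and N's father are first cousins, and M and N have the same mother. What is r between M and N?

0.28125

With two independent routes of shared ancestry, r is the sum of the two contributions.
M and N are related in two ways: second cousins through their fathers (r = 1/32) and half-sibs through their shared mother (r = 1/4).
r = 1/32 + 1/4 = 9/32 = 0.28125.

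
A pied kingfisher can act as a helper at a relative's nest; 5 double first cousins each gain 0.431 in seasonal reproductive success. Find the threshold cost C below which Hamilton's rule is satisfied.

r to a double first cousin = 0.25 (double first cousins share both grandparent pairs — four paths of length 4: r = 4·(1/2)^4 = 1/4).
Hamilton's rule: n·r·B > C, so the trait is favored while C < n·r·B = 5·0.25·0.431 = 0.53875.

0.53875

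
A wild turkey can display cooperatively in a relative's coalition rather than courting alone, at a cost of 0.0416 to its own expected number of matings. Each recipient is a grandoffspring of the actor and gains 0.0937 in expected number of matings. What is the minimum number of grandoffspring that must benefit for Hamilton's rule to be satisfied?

r to a grandoffspring = 1/4 (two parent–offspring links: r = (1/2)^2 = 1/4).
Hamilton's rule: n·r·B > C  ⇒  n > C/(r·B) = 0.0416/(0.25·0.0937) = 1.776.
The smallest integer exceeding 1.776 is 2.

2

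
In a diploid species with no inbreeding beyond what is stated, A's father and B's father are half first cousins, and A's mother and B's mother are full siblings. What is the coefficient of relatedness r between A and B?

0.140625

With two independent routes of shared ancestry, r is the sum of the two contributions.
A and B are related in two ways: half second cousins through their fathers (r = 1/64) and first cousins through their mothers (r = 1/8).
r = 1/64 + 1/8 = 9/64 = 0.140625.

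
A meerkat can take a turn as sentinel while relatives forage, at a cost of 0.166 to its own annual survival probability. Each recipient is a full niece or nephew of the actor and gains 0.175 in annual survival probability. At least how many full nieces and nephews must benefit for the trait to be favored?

r to a full niece or nephew = 1/4 (full aunt/uncle↔niece/nephew: two paths of length 3 through the shared grandparent pair: r = 2·(1/2)^3 = 1/4).
Hamilton's rule: n·r·B > C  ⇒  n > C/(r·B) = 0.166/(0.25·0.175) = 3.794.
The smallest integer exceeding 3.794 is 4.

4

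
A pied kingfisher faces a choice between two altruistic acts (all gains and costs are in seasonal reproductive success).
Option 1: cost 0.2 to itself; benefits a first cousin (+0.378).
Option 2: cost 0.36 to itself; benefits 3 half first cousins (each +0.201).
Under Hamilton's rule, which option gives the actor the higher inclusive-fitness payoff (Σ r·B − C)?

Option 1

Option 1: r to a first cousin = 0.125.
Option 1: Σ r·B − C = (1·0.125·0.378) − 0.2 = -0.15275.
Option 2: r to a half first cousin = 0.0625.
Option 2: Σ r·B − C = (3·0.0625·0.201) − 0.36 = -0.3223125.
Option 1 has the higher net inclusive-fitness payoff.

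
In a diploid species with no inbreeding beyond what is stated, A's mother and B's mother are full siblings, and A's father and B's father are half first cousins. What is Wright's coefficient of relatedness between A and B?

Relatedness sums over independent paths through distinct common ancestors.
A and B are related in two ways: first cousins through their mothers (r = 1/8) and half second cousins through their fathers (r = 1/64).
r = 1/8 + 1/64 = 0.140625.

0.140625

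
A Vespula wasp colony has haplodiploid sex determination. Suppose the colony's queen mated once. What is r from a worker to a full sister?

0.75

Haplodiploid full sisters inherit their father's entire haploid genome identically (contributing 1/2) and on average half of their mother's contribution (1/2 · 1/2 = 1/4); r = 1/2 + 1/4 = 3/4.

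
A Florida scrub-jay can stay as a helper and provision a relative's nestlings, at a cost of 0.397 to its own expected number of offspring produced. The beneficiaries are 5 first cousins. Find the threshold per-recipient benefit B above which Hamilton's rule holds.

r to a first cousin = 1/8 (first cousins share one grandparent pair — two paths of length 4: r = 2·(1/2)^4 = 1/8).
Hamilton's rule with n recipients of equal r: n·r·B > C, so B > C/(n·r) = 0.397/(5·0.125) = 0.6352.

0.6352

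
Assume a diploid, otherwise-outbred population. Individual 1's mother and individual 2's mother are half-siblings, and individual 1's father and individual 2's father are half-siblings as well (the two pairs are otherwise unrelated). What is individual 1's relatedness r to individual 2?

Relatedness sums over independent paths through distinct common ancestors.
Individual 1 and individual 2 are related in two ways: half first cousins through their mothers (r = 1/16) and half first cousins through their fathers (r = 1/16).
r = 1/16 + 1/16 = 0.125.

0.125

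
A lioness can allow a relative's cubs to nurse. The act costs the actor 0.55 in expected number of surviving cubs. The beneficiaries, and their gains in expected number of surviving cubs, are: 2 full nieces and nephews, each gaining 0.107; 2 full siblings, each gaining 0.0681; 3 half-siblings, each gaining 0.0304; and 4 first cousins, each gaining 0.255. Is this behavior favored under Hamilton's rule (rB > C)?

Hamilton's rule: the trait is favored when the sum of r·B over every recipient exceeds the actor's cost C.
r to a full niece or nephew = 1/4 (full aunt/uncle↔niece/nephew: two paths of length 3 through the shared grandparent pair: r = 2·(1/2)^3 = 1/4).
r to a full sibling = 1/2 (full sibs share both parents — two paths of length 2: r = 2·(1/2)^2 = 1/2).
r to a half-sibling = 0.25 (half-sibs share one parent — one path of length 2: r = (1/2)^2 = 1/4).
r to a first cousin = 0.125 (first cousins share one grandparent pair — two paths of length 4: r = 2·(1/2)^4 = 1/8).
Summing one r·B term per recipient: 2·0.25·0.107 + 2·0.5·0.0681 + 3·0.25·0.0304 + 4·0.125·0.255 = 0.2719.
0.2719 < 0.55: the indirect benefit is less than the cost.

No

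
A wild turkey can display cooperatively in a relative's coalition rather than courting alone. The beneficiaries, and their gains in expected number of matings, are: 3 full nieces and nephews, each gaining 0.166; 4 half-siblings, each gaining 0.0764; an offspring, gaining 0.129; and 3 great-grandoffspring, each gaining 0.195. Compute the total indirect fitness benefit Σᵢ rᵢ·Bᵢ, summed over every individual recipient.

r to a full niece or nephew = 1/4 (full aunt/uncle↔niece/nephew: two paths of length 3 through the shared grandparent pair: r = 2·(1/2)^3 = 1/4).
r to a half-sibling = 0.25 (half-sibs share one parent — one path of length 2: r = (1/2)^2 = 1/4).
r to an offspring = 1/2 (one parent–offspring link: r = (1/2)^1 = 1/2).
r to a great-grandoffspring = 0.125 (three parent–offspring links: r = (1/2)^3 = 1/8).
Summing one r·B term per recipient: 3·0.25·0.166 + 4·0.25·0.0764 + 1·0.5·0.129 + 3·0.125·0.195 = 0.338525.

0.338525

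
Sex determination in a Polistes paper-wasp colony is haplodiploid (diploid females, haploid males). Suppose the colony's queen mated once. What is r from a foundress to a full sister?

0.75

Haplodiploid full sisters inherit their father's entire haploid genome identically (contributing 1/2) and on average half of their mother's contribution (1/2 · 1/2 = 1/4); r = 1/2 + 1/4 = 3/4.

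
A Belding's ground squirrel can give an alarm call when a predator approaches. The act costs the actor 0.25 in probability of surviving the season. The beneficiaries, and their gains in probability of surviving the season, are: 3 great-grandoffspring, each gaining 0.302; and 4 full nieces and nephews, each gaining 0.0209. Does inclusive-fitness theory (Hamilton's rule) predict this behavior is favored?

Hamilton's rule: the trait is favored when the sum of r·B over every recipient exceeds the actor's cost C.
r to a great-grandoffspring = 1/8 (three parent–offspring links: r = (1/2)^3 = 1/8).
r to a full niece or nephew = 1/4 (full aunt/uncle↔niece/nephew: two paths of length 3 through the shared grandparent pair: r = 2·(1/2)^3 = 1/4).
Summing one r·B term per recipient: 3·0.125·0.302 + 4·0.25·0.0209 = 0.13415.
0.13415 < 0.25: the indirect benefit is less than the cost.

No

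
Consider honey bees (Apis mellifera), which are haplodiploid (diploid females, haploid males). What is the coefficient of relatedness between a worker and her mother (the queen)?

One meiotic link between diploid queen and diploid daughter: r = 1/2.

0.5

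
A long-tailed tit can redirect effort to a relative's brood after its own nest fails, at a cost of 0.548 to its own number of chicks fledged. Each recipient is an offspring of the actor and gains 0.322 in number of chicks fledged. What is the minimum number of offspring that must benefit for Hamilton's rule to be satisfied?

r to an offspring = 1/2 (one parent–offspring link: r = (1/2)^1 = 1/2).
Hamilton's rule: n·r·B > C  ⇒  n > C/(r·B) = 0.548/(0.5·0.322) = 3.404.
The smallest integer exceeding 3.404 is 4.

4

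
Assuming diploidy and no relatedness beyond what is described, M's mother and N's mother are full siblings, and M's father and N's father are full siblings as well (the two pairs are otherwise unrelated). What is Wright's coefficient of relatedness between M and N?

0.25

Relatedness sums over independent paths through distinct common ancestors.
M and N are related in two ways: first cousins through their mothers (r = 1/8) and first cousins through their fathers (r = 1/8) — i.e. double first cousins.
r = 1/8 + 1/8 = 0.25.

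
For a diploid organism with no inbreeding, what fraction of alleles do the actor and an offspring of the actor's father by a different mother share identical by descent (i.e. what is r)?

0.25

Each parent–offspring link contributes a factor of 1/2, and independent paths through distinct common ancestors add.
Half-sibs share one parent — one path of length 2: r = (1/2)^2 = 1/4.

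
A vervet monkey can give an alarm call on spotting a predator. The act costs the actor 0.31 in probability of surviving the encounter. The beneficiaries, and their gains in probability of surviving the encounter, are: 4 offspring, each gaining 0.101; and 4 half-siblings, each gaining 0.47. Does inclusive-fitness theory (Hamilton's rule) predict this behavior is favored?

Hamilton's rule: the trait is favored when the sum of r·B over every recipient exceeds the actor's cost C.
r to an offspring = 1/2 (one parent–offspring link: r = (1/2)^1 = 1/2).
r to a half-sibling = 0.25 (half-sibs share one parent — one path of length 2: r = (1/2)^2 = 1/4).
Summing one r·B term per recipient: 4·0.5·0.101 + 4·0.25·0.47 = 0.672.
0.672 > 0.31: the indirect benefit exceeds the cost.

Yes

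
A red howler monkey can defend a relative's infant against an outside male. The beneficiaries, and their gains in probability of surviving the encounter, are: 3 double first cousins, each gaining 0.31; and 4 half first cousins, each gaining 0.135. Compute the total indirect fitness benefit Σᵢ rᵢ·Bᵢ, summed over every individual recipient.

r to a double first cousin = 1/4 (double first cousins share both grandparent pairs — four paths of length 4: r = 4·(1/2)^4 = 1/4).
r to a half first cousin = 0.0625 (half first cousins share one grandparent — one path of length 4: r = (1/2)^4 = 1/16).
Summing one r·B term per recipient: 3·0.25·0.31 + 4·0.0625·0.135 = 0.26625.

0.26625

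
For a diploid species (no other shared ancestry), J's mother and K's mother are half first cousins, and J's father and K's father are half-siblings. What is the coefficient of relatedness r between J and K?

0.078125

With two independent routes of shared ancestry, r is the sum of the two contributions.
J and K are related in two ways: half second cousins through their mothers (r = 1/64) and half first cousins through their fathers (r = 1/16).
r = 1/64 + 1/16 = 5/64 = 0.078125.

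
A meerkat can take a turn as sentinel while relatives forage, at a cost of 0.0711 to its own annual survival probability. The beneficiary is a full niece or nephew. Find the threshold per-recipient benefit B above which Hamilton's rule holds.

0.2844

r to a full niece or nephew = 1/4 (full aunt/uncle↔niece/nephew: two paths of length 3 through the shared grandparent pair: r = 2·(1/2)^3 = 1/4).
Hamilton's rule with n recipients of equal r: n·r·B > C, so B > C/(n·r) = 0.0711/(1·0.25) = 0.2844.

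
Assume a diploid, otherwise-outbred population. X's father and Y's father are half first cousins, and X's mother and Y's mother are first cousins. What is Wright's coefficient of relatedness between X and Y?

Relatedness sums over independent paths through distinct common ancestors.
X and Y are related in two ways: half second cousins through their fathers (r = 1/64) and second cousins through their mothers (r = 1/32).
r = 1/64 + 1/32 = 3/64 = 0.046875.

0.046875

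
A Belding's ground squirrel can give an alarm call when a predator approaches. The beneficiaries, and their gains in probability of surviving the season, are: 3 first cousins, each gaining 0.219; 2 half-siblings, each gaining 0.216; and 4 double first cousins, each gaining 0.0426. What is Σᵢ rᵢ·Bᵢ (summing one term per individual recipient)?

r to a first cousin = 1/8 (first cousins share one grandparent pair — two paths of length 4: r = 2·(1/2)^4 = 1/8).
r to a half-sibling = 1/4 (half-sibs share one parent — one path of length 2: r = (1/2)^2 = 1/4).
r to a double first cousin = 0.25 (double first cousins share both grandparent pairs — four paths of length 4: r = 4·(1/2)^4 = 1/4).
Summing one r·B term per recipient: 3·0.125·0.219 + 2·0.25·0.216 + 4·0.25·0.0426 = 0.232725.

0.232725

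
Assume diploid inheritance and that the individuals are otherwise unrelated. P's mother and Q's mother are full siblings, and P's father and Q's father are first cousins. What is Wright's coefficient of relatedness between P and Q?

0.15625

Relatedness sums over independent paths through distinct common ancestors.
P and Q are related in two ways: first cousins through their mothers (r = 1/8) and second cousins through their fathers (r = 1/32).
r = 1/8 + 1/32 = 0.15625.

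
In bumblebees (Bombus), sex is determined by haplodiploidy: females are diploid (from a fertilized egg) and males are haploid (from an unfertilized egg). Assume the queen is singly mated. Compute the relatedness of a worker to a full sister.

0.75

Haplodiploid full sisters inherit their father's entire haploid genome identically (contributing 1/2) and on average half of their mother's contribution (1/2 · 1/2 = 1/4); r = 1/2 + 1/4 = 3/4.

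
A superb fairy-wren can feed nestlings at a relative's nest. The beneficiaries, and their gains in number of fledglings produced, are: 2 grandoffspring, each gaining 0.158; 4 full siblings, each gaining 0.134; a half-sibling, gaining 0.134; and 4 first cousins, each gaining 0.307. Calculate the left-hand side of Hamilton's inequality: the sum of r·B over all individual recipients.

0.534

r to a grandoffspring = 0.25 (two parent–offspring links: r = (1/2)^2 = 1/4).
r to a full sibling = 1/2 (full sibs share both parents — two paths of length 2: r = 2·(1/2)^2 = 1/2).
r to a half-sibling = 0.25 (half-sibs share one parent — one path of length 2: r = (1/2)^2 = 1/4).
r to a first cousin = 1/8 (first cousins share one grandparent pair — two paths of length 4: r = 2·(1/2)^4 = 1/8).
Summing one r·B term per recipient: 2·0.25·0.158 + 4·0.5·0.134 + 1·0.25·0.134 + 4·0.125·0.307 = 0.534.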